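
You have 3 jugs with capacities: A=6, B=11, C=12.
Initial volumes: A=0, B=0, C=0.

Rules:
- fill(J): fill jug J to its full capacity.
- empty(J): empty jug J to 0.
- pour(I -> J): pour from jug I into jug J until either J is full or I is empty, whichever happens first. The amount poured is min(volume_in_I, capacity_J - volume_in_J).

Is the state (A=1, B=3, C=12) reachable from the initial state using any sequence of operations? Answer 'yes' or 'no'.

Answer: yes

Derivation:
BFS from (A=0, B=0, C=0):
  1. fill(A) -> (A=6 B=0 C=0)
  2. fill(B) -> (A=6 B=11 C=0)
  3. pour(B -> C) -> (A=6 B=0 C=11)
  4. fill(B) -> (A=6 B=11 C=11)
  5. pour(B -> C) -> (A=6 B=10 C=12)
  6. empty(C) -> (A=6 B=10 C=0)
  7. pour(B -> C) -> (A=6 B=0 C=10)
  8. pour(A -> B) -> (A=0 B=6 C=10)
  9. pour(C -> A) -> (A=6 B=6 C=4)
  10. pour(A -> B) -> (A=1 B=11 C=4)
  11. pour(B -> C) -> (A=1 B=3 C=12)
Target reached → yes.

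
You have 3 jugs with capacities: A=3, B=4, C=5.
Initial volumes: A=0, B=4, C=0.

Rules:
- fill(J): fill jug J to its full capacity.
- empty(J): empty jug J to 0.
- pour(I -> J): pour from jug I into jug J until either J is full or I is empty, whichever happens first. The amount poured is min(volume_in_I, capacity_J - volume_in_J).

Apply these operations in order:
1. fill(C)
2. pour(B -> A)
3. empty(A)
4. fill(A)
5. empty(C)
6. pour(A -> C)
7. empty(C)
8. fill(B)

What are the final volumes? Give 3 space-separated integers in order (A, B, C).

Answer: 0 4 0

Derivation:
Step 1: fill(C) -> (A=0 B=4 C=5)
Step 2: pour(B -> A) -> (A=3 B=1 C=5)
Step 3: empty(A) -> (A=0 B=1 C=5)
Step 4: fill(A) -> (A=3 B=1 C=5)
Step 5: empty(C) -> (A=3 B=1 C=0)
Step 6: pour(A -> C) -> (A=0 B=1 C=3)
Step 7: empty(C) -> (A=0 B=1 C=0)
Step 8: fill(B) -> (A=0 B=4 C=0)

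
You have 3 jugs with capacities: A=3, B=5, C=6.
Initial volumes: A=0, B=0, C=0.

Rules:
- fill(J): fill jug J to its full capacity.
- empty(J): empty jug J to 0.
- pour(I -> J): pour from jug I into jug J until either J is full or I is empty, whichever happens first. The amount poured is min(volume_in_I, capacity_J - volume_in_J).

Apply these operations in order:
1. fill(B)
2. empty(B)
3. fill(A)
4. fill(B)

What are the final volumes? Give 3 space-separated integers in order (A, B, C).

Step 1: fill(B) -> (A=0 B=5 C=0)
Step 2: empty(B) -> (A=0 B=0 C=0)
Step 3: fill(A) -> (A=3 B=0 C=0)
Step 4: fill(B) -> (A=3 B=5 C=0)

Answer: 3 5 0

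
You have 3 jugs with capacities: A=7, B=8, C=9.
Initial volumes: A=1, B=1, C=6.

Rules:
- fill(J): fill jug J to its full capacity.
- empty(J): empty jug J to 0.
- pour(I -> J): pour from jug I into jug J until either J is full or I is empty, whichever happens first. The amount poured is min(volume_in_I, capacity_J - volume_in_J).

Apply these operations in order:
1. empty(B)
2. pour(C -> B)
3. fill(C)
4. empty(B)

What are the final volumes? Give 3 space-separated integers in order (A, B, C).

Step 1: empty(B) -> (A=1 B=0 C=6)
Step 2: pour(C -> B) -> (A=1 B=6 C=0)
Step 3: fill(C) -> (A=1 B=6 C=9)
Step 4: empty(B) -> (A=1 B=0 C=9)

Answer: 1 0 9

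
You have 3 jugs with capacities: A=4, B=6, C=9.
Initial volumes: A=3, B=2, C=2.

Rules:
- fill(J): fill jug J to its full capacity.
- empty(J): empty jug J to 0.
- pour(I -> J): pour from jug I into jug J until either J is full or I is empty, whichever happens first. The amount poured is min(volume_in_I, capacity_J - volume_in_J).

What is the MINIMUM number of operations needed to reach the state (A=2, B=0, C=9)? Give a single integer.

Answer: 3

Derivation:
BFS from (A=3, B=2, C=2). One shortest path:
  1. empty(A) -> (A=0 B=2 C=2)
  2. fill(C) -> (A=0 B=2 C=9)
  3. pour(B -> A) -> (A=2 B=0 C=9)
Reached target in 3 moves.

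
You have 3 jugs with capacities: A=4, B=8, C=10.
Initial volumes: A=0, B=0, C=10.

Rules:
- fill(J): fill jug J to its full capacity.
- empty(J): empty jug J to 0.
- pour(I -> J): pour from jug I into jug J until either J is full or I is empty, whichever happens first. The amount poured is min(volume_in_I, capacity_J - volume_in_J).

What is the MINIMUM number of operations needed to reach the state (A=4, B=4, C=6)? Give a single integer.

BFS from (A=0, B=0, C=10). One shortest path:
  1. fill(A) -> (A=4 B=0 C=10)
  2. pour(A -> B) -> (A=0 B=4 C=10)
  3. pour(C -> A) -> (A=4 B=4 C=6)
Reached target in 3 moves.

Answer: 3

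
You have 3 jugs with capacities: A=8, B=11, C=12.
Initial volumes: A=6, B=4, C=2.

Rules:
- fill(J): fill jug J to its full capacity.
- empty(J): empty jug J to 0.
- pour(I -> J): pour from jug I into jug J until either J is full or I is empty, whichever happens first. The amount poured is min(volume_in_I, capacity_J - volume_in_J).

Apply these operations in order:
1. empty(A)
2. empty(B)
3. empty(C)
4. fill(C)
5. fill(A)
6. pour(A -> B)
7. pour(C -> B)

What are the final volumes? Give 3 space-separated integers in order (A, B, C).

Step 1: empty(A) -> (A=0 B=4 C=2)
Step 2: empty(B) -> (A=0 B=0 C=2)
Step 3: empty(C) -> (A=0 B=0 C=0)
Step 4: fill(C) -> (A=0 B=0 C=12)
Step 5: fill(A) -> (A=8 B=0 C=12)
Step 6: pour(A -> B) -> (A=0 B=8 C=12)
Step 7: pour(C -> B) -> (A=0 B=11 C=9)

Answer: 0 11 9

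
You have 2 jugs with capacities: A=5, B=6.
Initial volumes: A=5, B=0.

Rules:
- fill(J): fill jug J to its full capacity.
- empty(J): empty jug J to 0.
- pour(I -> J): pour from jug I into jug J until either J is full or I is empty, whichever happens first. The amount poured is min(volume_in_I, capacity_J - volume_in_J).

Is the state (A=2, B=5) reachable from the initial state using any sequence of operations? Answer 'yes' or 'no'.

BFS explored all 22 reachable states.
Reachable set includes: (0,0), (0,1), (0,2), (0,3), (0,4), (0,5), (0,6), (1,0), (1,6), (2,0), (2,6), (3,0) ...
Target (A=2, B=5) not in reachable set → no.

Answer: no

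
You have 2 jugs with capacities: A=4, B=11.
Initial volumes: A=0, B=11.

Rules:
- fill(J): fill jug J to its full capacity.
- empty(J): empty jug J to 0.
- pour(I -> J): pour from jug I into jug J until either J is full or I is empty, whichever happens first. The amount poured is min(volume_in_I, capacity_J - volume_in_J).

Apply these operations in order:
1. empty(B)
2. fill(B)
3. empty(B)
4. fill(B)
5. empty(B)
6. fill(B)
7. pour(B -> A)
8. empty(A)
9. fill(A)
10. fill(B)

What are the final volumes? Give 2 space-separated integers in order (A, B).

Answer: 4 11

Derivation:
Step 1: empty(B) -> (A=0 B=0)
Step 2: fill(B) -> (A=0 B=11)
Step 3: empty(B) -> (A=0 B=0)
Step 4: fill(B) -> (A=0 B=11)
Step 5: empty(B) -> (A=0 B=0)
Step 6: fill(B) -> (A=0 B=11)
Step 7: pour(B -> A) -> (A=4 B=7)
Step 8: empty(A) -> (A=0 B=7)
Step 9: fill(A) -> (A=4 B=7)
Step 10: fill(B) -> (A=4 B=11)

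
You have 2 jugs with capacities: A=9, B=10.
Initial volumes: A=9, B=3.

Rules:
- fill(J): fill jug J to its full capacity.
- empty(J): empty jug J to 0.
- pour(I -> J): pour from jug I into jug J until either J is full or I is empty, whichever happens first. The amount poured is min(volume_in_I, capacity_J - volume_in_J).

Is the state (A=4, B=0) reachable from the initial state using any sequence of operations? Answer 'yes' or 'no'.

BFS from (A=9, B=3):
  1. empty(A) -> (A=0 B=3)
  2. pour(B -> A) -> (A=3 B=0)
  3. fill(B) -> (A=3 B=10)
  4. pour(B -> A) -> (A=9 B=4)
  5. empty(A) -> (A=0 B=4)
  6. pour(B -> A) -> (A=4 B=0)
Target reached → yes.

Answer: yes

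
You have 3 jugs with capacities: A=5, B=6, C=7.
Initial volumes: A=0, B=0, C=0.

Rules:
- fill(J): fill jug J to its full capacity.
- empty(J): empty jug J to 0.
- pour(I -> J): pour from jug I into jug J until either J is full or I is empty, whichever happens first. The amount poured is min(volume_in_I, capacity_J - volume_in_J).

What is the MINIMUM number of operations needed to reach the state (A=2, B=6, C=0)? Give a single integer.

BFS from (A=0, B=0, C=0). One shortest path:
  1. fill(B) -> (A=0 B=6 C=0)
  2. fill(C) -> (A=0 B=6 C=7)
  3. pour(C -> A) -> (A=5 B=6 C=2)
  4. empty(A) -> (A=0 B=6 C=2)
  5. pour(C -> A) -> (A=2 B=6 C=0)
Reached target in 5 moves.

Answer: 5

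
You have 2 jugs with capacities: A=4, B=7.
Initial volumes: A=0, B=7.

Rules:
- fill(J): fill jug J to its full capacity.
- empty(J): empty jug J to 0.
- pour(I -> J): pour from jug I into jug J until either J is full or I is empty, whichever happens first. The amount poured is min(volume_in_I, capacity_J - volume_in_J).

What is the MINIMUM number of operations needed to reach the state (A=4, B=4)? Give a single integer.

Answer: 4

Derivation:
BFS from (A=0, B=7). One shortest path:
  1. fill(A) -> (A=4 B=7)
  2. empty(B) -> (A=4 B=0)
  3. pour(A -> B) -> (A=0 B=4)
  4. fill(A) -> (A=4 B=4)
Reached target in 4 moves.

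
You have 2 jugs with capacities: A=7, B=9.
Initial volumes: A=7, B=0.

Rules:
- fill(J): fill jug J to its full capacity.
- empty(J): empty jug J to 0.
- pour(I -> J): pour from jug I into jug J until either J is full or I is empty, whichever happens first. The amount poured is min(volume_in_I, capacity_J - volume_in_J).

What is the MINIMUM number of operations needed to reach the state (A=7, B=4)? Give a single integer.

Answer: 7

Derivation:
BFS from (A=7, B=0). One shortest path:
  1. empty(A) -> (A=0 B=0)
  2. fill(B) -> (A=0 B=9)
  3. pour(B -> A) -> (A=7 B=2)
  4. empty(A) -> (A=0 B=2)
  5. pour(B -> A) -> (A=2 B=0)
  6. fill(B) -> (A=2 B=9)
  7. pour(B -> A) -> (A=7 B=4)
Reached target in 7 moves.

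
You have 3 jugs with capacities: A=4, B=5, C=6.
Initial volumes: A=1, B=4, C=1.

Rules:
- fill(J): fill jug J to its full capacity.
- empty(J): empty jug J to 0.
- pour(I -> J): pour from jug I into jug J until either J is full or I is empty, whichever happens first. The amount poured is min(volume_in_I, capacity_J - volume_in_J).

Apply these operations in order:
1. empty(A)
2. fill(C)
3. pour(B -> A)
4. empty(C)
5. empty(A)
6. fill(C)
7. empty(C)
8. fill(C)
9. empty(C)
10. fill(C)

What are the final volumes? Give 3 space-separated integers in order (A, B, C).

Step 1: empty(A) -> (A=0 B=4 C=1)
Step 2: fill(C) -> (A=0 B=4 C=6)
Step 3: pour(B -> A) -> (A=4 B=0 C=6)
Step 4: empty(C) -> (A=4 B=0 C=0)
Step 5: empty(A) -> (A=0 B=0 C=0)
Step 6: fill(C) -> (A=0 B=0 C=6)
Step 7: empty(C) -> (A=0 B=0 C=0)
Step 8: fill(C) -> (A=0 B=0 C=6)
Step 9: empty(C) -> (A=0 B=0 C=0)
Step 10: fill(C) -> (A=0 B=0 C=6)

Answer: 0 0 6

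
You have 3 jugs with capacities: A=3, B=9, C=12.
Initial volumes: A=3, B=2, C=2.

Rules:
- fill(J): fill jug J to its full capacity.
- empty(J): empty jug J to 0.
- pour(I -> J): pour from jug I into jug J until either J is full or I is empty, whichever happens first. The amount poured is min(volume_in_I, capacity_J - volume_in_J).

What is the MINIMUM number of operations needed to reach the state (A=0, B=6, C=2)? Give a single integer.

Answer: 4

Derivation:
BFS from (A=3, B=2, C=2). One shortest path:
  1. empty(A) -> (A=0 B=2 C=2)
  2. fill(B) -> (A=0 B=9 C=2)
  3. pour(B -> A) -> (A=3 B=6 C=2)
  4. empty(A) -> (A=0 B=6 C=2)
Reached target in 4 moves.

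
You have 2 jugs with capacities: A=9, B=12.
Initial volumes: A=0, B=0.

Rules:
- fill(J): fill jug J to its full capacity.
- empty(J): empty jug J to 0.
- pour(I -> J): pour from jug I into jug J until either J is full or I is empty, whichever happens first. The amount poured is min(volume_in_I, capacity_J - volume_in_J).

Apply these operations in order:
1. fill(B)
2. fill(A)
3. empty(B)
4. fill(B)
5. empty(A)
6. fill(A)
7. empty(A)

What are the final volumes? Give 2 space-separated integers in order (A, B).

Answer: 0 12

Derivation:
Step 1: fill(B) -> (A=0 B=12)
Step 2: fill(A) -> (A=9 B=12)
Step 3: empty(B) -> (A=9 B=0)
Step 4: fill(B) -> (A=9 B=12)
Step 5: empty(A) -> (A=0 B=12)
Step 6: fill(A) -> (A=9 B=12)
Step 7: empty(A) -> (A=0 B=12)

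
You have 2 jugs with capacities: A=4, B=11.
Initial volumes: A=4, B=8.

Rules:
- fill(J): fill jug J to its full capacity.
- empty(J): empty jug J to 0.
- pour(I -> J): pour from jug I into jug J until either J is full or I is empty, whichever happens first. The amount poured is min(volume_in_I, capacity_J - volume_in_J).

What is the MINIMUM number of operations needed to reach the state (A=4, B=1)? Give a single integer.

Answer: 4

Derivation:
BFS from (A=4, B=8). One shortest path:
  1. pour(A -> B) -> (A=1 B=11)
  2. empty(B) -> (A=1 B=0)
  3. pour(A -> B) -> (A=0 B=1)
  4. fill(A) -> (A=4 B=1)
Reached target in 4 moves.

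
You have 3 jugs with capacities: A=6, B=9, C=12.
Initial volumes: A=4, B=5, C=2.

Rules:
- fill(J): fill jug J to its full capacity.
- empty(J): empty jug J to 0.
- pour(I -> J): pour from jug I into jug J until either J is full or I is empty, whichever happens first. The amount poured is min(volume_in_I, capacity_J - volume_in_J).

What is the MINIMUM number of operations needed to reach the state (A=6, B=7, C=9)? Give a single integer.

BFS from (A=4, B=5, C=2). One shortest path:
  1. fill(B) -> (A=4 B=9 C=2)
  2. empty(C) -> (A=4 B=9 C=0)
  3. pour(B -> C) -> (A=4 B=0 C=9)
  4. fill(B) -> (A=4 B=9 C=9)
  5. pour(B -> A) -> (A=6 B=7 C=9)
Reached target in 5 moves.

Answer: 5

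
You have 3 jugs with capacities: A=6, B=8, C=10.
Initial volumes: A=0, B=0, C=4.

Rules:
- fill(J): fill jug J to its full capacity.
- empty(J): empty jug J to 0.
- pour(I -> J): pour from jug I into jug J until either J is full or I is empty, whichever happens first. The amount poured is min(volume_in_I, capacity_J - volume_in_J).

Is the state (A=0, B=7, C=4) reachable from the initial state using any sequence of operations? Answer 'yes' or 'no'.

BFS explored all 96 reachable states.
Reachable set includes: (0,0,0), (0,0,2), (0,0,4), (0,0,6), (0,0,8), (0,0,10), (0,2,0), (0,2,2), (0,2,4), (0,2,6), (0,2,8), (0,2,10) ...
Target (A=0, B=7, C=4) not in reachable set → no.

Answer: no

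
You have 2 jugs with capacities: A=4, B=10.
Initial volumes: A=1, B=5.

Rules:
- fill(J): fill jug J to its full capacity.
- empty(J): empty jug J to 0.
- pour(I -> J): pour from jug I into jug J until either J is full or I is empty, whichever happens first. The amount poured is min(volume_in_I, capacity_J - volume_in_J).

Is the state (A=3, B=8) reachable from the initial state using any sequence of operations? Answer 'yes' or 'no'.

BFS explored all 29 reachable states.
Reachable set includes: (0,0), (0,1), (0,2), (0,3), (0,4), (0,5), (0,6), (0,7), (0,8), (0,9), (0,10), (1,0) ...
Target (A=3, B=8) not in reachable set → no.

Answer: no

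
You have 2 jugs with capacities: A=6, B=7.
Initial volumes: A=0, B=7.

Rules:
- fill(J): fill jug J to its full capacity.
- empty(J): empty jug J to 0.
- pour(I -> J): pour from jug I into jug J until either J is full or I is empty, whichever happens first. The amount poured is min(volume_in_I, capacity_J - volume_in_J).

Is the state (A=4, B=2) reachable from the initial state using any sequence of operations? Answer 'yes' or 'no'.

Answer: no

Derivation:
BFS explored all 26 reachable states.
Reachable set includes: (0,0), (0,1), (0,2), (0,3), (0,4), (0,5), (0,6), (0,7), (1,0), (1,7), (2,0), (2,7) ...
Target (A=4, B=2) not in reachable set → no.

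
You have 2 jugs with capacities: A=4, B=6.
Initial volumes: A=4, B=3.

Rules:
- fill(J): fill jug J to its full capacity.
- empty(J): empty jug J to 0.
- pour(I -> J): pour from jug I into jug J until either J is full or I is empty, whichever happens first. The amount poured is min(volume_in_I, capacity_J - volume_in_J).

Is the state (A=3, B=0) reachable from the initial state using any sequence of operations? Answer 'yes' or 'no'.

BFS from (A=4, B=3):
  1. empty(A) -> (A=0 B=3)
  2. pour(B -> A) -> (A=3 B=0)
Target reached → yes.

Answer: yes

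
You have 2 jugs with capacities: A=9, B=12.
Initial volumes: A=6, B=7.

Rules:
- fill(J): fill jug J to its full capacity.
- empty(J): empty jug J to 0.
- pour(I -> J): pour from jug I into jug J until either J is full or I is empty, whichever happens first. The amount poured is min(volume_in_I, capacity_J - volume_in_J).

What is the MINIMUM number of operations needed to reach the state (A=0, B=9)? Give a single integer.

Answer: 3

Derivation:
BFS from (A=6, B=7). One shortest path:
  1. fill(A) -> (A=9 B=7)
  2. empty(B) -> (A=9 B=0)
  3. pour(A -> B) -> (A=0 B=9)
Reached target in 3 moves.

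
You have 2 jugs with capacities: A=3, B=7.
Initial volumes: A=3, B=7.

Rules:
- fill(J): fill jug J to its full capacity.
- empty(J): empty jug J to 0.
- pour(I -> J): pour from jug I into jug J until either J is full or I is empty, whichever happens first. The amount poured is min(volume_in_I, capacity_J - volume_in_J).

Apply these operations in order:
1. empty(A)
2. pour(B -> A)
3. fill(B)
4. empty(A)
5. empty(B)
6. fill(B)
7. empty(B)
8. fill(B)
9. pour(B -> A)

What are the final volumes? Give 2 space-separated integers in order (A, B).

Answer: 3 4

Derivation:
Step 1: empty(A) -> (A=0 B=7)
Step 2: pour(B -> A) -> (A=3 B=4)
Step 3: fill(B) -> (A=3 B=7)
Step 4: empty(A) -> (A=0 B=7)
Step 5: empty(B) -> (A=0 B=0)
Step 6: fill(B) -> (A=0 B=7)
Step 7: empty(B) -> (A=0 B=0)
Step 8: fill(B) -> (A=0 B=7)
Step 9: pour(B -> A) -> (A=3 B=4)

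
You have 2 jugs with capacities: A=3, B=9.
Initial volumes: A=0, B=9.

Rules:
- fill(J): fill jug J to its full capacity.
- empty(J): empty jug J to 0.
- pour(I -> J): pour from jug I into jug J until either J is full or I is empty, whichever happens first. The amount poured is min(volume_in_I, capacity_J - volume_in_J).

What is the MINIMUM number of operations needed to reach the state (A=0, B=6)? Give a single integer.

BFS from (A=0, B=9). One shortest path:
  1. pour(B -> A) -> (A=3 B=6)
  2. empty(A) -> (A=0 B=6)
Reached target in 2 moves.

Answer: 2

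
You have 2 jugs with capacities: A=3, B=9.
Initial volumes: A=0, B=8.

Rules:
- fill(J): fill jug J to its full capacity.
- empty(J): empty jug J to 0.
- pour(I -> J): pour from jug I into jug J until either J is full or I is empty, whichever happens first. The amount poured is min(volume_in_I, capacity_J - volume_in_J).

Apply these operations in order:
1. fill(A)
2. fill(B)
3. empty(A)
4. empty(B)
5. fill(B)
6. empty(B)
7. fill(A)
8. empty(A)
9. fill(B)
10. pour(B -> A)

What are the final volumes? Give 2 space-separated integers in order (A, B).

Step 1: fill(A) -> (A=3 B=8)
Step 2: fill(B) -> (A=3 B=9)
Step 3: empty(A) -> (A=0 B=9)
Step 4: empty(B) -> (A=0 B=0)
Step 5: fill(B) -> (A=0 B=9)
Step 6: empty(B) -> (A=0 B=0)
Step 7: fill(A) -> (A=3 B=0)
Step 8: empty(A) -> (A=0 B=0)
Step 9: fill(B) -> (A=0 B=9)
Step 10: pour(B -> A) -> (A=3 B=6)

Answer: 3 6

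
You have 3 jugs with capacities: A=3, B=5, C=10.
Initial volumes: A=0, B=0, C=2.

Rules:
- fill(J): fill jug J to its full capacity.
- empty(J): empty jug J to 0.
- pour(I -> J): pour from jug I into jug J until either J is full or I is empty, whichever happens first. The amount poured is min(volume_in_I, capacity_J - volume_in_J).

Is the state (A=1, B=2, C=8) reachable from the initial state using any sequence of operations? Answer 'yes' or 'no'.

BFS explored all 192 reachable states.
Reachable set includes: (0,0,0), (0,0,1), (0,0,2), (0,0,3), (0,0,4), (0,0,5), (0,0,6), (0,0,7), (0,0,8), (0,0,9), (0,0,10), (0,1,0) ...
Target (A=1, B=2, C=8) not in reachable set → no.

Answer: no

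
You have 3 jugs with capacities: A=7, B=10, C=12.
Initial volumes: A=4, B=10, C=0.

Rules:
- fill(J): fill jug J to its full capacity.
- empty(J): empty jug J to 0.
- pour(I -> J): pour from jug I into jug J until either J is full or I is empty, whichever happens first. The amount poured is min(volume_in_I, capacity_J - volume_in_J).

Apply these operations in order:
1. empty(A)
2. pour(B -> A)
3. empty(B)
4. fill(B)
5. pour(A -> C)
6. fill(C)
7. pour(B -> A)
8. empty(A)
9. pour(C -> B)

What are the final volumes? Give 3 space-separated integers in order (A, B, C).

Answer: 0 10 5

Derivation:
Step 1: empty(A) -> (A=0 B=10 C=0)
Step 2: pour(B -> A) -> (A=7 B=3 C=0)
Step 3: empty(B) -> (A=7 B=0 C=0)
Step 4: fill(B) -> (A=7 B=10 C=0)
Step 5: pour(A -> C) -> (A=0 B=10 C=7)
Step 6: fill(C) -> (A=0 B=10 C=12)
Step 7: pour(B -> A) -> (A=7 B=3 C=12)
Step 8: empty(A) -> (A=0 B=3 C=12)
Step 9: pour(C -> B) -> (A=0 B=10 C=5)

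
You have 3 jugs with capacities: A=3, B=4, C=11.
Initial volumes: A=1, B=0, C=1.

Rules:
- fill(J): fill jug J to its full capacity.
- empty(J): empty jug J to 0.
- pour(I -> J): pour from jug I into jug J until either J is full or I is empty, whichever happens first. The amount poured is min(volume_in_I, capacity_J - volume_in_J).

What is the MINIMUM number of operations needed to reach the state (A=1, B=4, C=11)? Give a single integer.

BFS from (A=1, B=0, C=1). One shortest path:
  1. fill(B) -> (A=1 B=4 C=1)
  2. fill(C) -> (A=1 B=4 C=11)
Reached target in 2 moves.

Answer: 2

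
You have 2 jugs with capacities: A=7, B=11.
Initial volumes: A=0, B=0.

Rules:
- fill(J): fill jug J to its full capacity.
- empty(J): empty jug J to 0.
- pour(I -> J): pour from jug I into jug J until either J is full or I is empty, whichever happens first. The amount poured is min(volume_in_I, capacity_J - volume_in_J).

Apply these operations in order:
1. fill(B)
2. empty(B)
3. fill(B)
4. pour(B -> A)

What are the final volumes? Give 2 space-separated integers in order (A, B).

Answer: 7 4

Derivation:
Step 1: fill(B) -> (A=0 B=11)
Step 2: empty(B) -> (A=0 B=0)
Step 3: fill(B) -> (A=0 B=11)
Step 4: pour(B -> A) -> (A=7 B=4)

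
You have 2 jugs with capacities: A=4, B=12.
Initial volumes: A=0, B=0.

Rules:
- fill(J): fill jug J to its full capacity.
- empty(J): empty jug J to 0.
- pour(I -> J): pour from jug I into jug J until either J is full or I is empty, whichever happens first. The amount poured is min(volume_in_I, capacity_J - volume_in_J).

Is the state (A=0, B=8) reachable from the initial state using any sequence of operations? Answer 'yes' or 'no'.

BFS from (A=0, B=0):
  1. fill(B) -> (A=0 B=12)
  2. pour(B -> A) -> (A=4 B=8)
  3. empty(A) -> (A=0 B=8)
Target reached → yes.

Answer: yes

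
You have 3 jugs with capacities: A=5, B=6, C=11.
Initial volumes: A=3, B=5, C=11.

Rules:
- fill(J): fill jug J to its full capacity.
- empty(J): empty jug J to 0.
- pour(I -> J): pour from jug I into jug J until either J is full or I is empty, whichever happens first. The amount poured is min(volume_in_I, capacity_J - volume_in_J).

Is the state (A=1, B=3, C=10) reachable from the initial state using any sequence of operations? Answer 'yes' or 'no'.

Answer: no

Derivation:
BFS explored all 304 reachable states.
Reachable set includes: (0,0,0), (0,0,1), (0,0,2), (0,0,3), (0,0,4), (0,0,5), (0,0,6), (0,0,7), (0,0,8), (0,0,9), (0,0,10), (0,0,11) ...
Target (A=1, B=3, C=10) not in reachable set → no.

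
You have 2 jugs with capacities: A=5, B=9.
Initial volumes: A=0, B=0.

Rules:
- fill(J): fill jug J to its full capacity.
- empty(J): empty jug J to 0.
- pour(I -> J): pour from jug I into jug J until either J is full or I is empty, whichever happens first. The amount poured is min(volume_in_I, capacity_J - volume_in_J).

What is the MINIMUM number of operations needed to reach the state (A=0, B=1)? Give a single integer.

Answer: 6

Derivation:
BFS from (A=0, B=0). One shortest path:
  1. fill(A) -> (A=5 B=0)
  2. pour(A -> B) -> (A=0 B=5)
  3. fill(A) -> (A=5 B=5)
  4. pour(A -> B) -> (A=1 B=9)
  5. empty(B) -> (A=1 B=0)
  6. pour(A -> B) -> (A=0 B=1)
Reached target in 6 moves.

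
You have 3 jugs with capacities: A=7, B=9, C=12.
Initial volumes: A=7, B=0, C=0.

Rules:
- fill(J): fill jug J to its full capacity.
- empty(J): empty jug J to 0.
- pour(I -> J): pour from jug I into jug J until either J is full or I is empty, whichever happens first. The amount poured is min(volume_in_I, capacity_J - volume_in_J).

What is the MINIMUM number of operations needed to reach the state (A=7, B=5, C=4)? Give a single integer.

BFS from (A=7, B=0, C=0). One shortest path:
  1. fill(B) -> (A=7 B=9 C=0)
  2. pour(B -> C) -> (A=7 B=0 C=9)
  3. pour(A -> B) -> (A=0 B=7 C=9)
  4. pour(C -> A) -> (A=7 B=7 C=2)
  5. pour(A -> B) -> (A=5 B=9 C=2)
  6. pour(B -> C) -> (A=5 B=0 C=11)
  7. pour(A -> B) -> (A=0 B=5 C=11)
  8. pour(C -> A) -> (A=7 B=5 C=4)
Reached target in 8 moves.

Answer: 8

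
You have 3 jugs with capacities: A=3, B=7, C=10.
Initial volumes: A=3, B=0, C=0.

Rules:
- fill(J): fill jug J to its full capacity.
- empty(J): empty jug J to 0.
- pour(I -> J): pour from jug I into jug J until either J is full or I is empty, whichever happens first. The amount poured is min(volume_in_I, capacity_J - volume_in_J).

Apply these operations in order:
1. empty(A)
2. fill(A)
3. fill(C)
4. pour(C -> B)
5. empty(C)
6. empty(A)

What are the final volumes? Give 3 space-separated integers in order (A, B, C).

Answer: 0 7 0

Derivation:
Step 1: empty(A) -> (A=0 B=0 C=0)
Step 2: fill(A) -> (A=3 B=0 C=0)
Step 3: fill(C) -> (A=3 B=0 C=10)
Step 4: pour(C -> B) -> (A=3 B=7 C=3)
Step 5: empty(C) -> (A=3 B=7 C=0)
Step 6: empty(A) -> (A=0 B=7 C=0)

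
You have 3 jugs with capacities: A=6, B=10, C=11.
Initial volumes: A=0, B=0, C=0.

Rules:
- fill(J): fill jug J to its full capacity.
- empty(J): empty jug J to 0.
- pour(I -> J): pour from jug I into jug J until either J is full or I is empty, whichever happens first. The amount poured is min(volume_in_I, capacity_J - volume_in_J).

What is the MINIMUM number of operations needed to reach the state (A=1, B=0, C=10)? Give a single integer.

BFS from (A=0, B=0, C=0). One shortest path:
  1. fill(C) -> (A=0 B=0 C=11)
  2. pour(C -> B) -> (A=0 B=10 C=1)
  3. pour(C -> A) -> (A=1 B=10 C=0)
  4. pour(B -> C) -> (A=1 B=0 C=10)
Reached target in 4 moves.

Answer: 4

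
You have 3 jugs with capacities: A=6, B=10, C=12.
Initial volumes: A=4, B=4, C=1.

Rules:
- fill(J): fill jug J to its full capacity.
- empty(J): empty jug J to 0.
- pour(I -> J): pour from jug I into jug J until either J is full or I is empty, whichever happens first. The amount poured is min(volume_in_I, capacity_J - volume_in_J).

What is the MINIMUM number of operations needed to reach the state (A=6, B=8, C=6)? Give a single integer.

BFS from (A=4, B=4, C=1). One shortest path:
  1. fill(C) -> (A=4 B=4 C=12)
  2. pour(A -> B) -> (A=0 B=8 C=12)
  3. pour(C -> A) -> (A=6 B=8 C=6)
Reached target in 3 moves.

Answer: 3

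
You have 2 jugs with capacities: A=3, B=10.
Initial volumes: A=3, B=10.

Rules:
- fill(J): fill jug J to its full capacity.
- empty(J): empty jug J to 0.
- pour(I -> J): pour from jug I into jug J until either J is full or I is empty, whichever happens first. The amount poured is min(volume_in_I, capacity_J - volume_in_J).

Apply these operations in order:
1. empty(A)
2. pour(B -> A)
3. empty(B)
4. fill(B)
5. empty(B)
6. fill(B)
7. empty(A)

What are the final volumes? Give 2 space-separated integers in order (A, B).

Step 1: empty(A) -> (A=0 B=10)
Step 2: pour(B -> A) -> (A=3 B=7)
Step 3: empty(B) -> (A=3 B=0)
Step 4: fill(B) -> (A=3 B=10)
Step 5: empty(B) -> (A=3 B=0)
Step 6: fill(B) -> (A=3 B=10)
Step 7: empty(A) -> (A=0 B=10)

Answer: 0 10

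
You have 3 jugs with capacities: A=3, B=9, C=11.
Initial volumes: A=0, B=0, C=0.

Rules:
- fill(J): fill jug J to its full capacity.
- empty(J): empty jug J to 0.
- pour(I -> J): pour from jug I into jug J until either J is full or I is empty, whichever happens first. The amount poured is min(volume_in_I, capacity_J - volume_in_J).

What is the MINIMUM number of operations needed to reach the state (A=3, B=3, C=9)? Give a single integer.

Answer: 5

Derivation:
BFS from (A=0, B=0, C=0). One shortest path:
  1. fill(A) -> (A=3 B=0 C=0)
  2. fill(B) -> (A=3 B=9 C=0)
  3. pour(B -> C) -> (A=3 B=0 C=9)
  4. pour(A -> B) -> (A=0 B=3 C=9)
  5. fill(A) -> (A=3 B=3 C=9)
Reached target in 5 moves.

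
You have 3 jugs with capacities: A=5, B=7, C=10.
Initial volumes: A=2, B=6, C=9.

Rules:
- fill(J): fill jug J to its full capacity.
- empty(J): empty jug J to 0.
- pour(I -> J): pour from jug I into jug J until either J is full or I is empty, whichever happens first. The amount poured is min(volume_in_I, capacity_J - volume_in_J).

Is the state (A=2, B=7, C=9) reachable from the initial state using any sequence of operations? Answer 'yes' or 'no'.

Answer: yes

Derivation:
BFS from (A=2, B=6, C=9):
  1. fill(B) -> (A=2 B=7 C=9)
Target reached → yes.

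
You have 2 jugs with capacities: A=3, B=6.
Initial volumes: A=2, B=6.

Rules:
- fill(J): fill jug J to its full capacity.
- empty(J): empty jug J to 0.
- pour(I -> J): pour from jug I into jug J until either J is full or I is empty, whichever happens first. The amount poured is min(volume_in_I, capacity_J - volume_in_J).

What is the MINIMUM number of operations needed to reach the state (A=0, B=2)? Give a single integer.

BFS from (A=2, B=6). One shortest path:
  1. empty(B) -> (A=2 B=0)
  2. pour(A -> B) -> (A=0 B=2)
Reached target in 2 moves.

Answer: 2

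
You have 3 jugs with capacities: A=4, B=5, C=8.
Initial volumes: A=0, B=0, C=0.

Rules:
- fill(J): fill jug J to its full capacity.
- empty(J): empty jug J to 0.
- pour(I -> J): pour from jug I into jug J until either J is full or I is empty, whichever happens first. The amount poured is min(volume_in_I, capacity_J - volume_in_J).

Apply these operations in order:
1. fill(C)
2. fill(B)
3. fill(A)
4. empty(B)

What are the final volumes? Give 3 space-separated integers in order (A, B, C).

Step 1: fill(C) -> (A=0 B=0 C=8)
Step 2: fill(B) -> (A=0 B=5 C=8)
Step 3: fill(A) -> (A=4 B=5 C=8)
Step 4: empty(B) -> (A=4 B=0 C=8)

Answer: 4 0 8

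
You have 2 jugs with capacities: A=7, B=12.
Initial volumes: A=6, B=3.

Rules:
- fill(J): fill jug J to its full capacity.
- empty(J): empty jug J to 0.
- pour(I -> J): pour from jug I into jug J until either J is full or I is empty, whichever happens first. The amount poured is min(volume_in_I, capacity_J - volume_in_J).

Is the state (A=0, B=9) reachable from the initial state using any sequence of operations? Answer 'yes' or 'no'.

BFS from (A=6, B=3):
  1. pour(A -> B) -> (A=0 B=9)
Target reached → yes.

Answer: yes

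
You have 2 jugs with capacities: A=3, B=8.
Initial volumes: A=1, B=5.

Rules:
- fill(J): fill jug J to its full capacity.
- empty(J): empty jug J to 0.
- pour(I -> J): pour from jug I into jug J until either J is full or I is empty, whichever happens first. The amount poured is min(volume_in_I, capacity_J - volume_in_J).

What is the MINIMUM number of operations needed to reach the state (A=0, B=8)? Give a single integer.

BFS from (A=1, B=5). One shortest path:
  1. fill(A) -> (A=3 B=5)
  2. pour(A -> B) -> (A=0 B=8)
Reached target in 2 moves.

Answer: 2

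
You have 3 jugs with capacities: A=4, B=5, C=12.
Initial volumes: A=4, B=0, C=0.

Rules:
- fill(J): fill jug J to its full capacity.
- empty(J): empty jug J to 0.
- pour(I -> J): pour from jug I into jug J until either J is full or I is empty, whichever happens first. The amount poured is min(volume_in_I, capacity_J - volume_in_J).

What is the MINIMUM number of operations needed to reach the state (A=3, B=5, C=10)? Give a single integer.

BFS from (A=4, B=0, C=0). One shortest path:
  1. fill(B) -> (A=4 B=5 C=0)
  2. pour(B -> C) -> (A=4 B=0 C=5)
  3. fill(B) -> (A=4 B=5 C=5)
  4. pour(B -> C) -> (A=4 B=0 C=10)
  5. pour(A -> B) -> (A=0 B=4 C=10)
  6. fill(A) -> (A=4 B=4 C=10)
  7. pour(A -> B) -> (A=3 B=5 C=10)
Reached target in 7 moves.

Answer: 7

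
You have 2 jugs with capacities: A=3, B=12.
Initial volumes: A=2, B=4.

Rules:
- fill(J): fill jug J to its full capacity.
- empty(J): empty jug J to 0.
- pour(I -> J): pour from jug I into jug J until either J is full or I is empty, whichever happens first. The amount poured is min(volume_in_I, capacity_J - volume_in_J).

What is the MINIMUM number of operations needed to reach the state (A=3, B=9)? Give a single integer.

Answer: 3

Derivation:
BFS from (A=2, B=4). One shortest path:
  1. empty(A) -> (A=0 B=4)
  2. fill(B) -> (A=0 B=12)
  3. pour(B -> A) -> (A=3 B=9)
Reached target in 3 moves.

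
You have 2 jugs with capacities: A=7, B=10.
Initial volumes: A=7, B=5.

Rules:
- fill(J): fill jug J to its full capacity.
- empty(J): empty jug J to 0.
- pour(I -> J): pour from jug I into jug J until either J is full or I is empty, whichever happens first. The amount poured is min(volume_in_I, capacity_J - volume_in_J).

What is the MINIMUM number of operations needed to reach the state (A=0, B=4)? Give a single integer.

Answer: 6

Derivation:
BFS from (A=7, B=5). One shortest path:
  1. empty(B) -> (A=7 B=0)
  2. pour(A -> B) -> (A=0 B=7)
  3. fill(A) -> (A=7 B=7)
  4. pour(A -> B) -> (A=4 B=10)
  5. empty(B) -> (A=4 B=0)
  6. pour(A -> B) -> (A=0 B=4)
Reached target in 6 moves.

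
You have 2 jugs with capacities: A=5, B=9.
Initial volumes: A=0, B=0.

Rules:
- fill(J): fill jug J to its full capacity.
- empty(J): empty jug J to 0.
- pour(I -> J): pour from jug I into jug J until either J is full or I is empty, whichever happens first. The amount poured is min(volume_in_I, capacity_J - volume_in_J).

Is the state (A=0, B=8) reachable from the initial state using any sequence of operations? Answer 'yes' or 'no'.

Answer: yes

Derivation:
BFS from (A=0, B=0):
  1. fill(B) -> (A=0 B=9)
  2. pour(B -> A) -> (A=5 B=4)
  3. empty(A) -> (A=0 B=4)
  4. pour(B -> A) -> (A=4 B=0)
  5. fill(B) -> (A=4 B=9)
  6. pour(B -> A) -> (A=5 B=8)
  7. empty(A) -> (A=0 B=8)
Target reached → yes.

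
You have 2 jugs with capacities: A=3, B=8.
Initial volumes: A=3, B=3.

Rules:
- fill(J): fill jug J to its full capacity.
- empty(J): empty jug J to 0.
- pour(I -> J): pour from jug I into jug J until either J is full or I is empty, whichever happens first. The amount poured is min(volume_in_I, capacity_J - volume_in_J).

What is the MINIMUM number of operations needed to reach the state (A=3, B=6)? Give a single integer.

BFS from (A=3, B=3). One shortest path:
  1. pour(A -> B) -> (A=0 B=6)
  2. fill(A) -> (A=3 B=6)
Reached target in 2 moves.

Answer: 2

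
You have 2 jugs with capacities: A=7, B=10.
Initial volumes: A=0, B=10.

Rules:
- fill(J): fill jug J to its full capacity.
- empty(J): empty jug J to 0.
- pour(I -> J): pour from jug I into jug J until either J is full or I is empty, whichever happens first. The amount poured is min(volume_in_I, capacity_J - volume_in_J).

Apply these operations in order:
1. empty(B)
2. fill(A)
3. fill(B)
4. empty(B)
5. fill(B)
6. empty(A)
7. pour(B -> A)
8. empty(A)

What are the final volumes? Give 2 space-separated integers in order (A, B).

Step 1: empty(B) -> (A=0 B=0)
Step 2: fill(A) -> (A=7 B=0)
Step 3: fill(B) -> (A=7 B=10)
Step 4: empty(B) -> (A=7 B=0)
Step 5: fill(B) -> (A=7 B=10)
Step 6: empty(A) -> (A=0 B=10)
Step 7: pour(B -> A) -> (A=7 B=3)
Step 8: empty(A) -> (A=0 B=3)

Answer: 0 3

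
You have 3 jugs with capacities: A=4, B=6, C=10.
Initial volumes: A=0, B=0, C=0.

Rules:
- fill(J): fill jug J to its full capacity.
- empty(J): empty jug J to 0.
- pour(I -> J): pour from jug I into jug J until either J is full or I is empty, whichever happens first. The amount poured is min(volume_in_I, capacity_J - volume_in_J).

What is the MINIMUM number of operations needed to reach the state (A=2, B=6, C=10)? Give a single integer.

Answer: 5

Derivation:
BFS from (A=0, B=0, C=0). One shortest path:
  1. fill(A) -> (A=4 B=0 C=0)
  2. fill(C) -> (A=4 B=0 C=10)
  3. pour(A -> B) -> (A=0 B=4 C=10)
  4. fill(A) -> (A=4 B=4 C=10)
  5. pour(A -> B) -> (A=2 B=6 C=10)
Reached target in 5 moves.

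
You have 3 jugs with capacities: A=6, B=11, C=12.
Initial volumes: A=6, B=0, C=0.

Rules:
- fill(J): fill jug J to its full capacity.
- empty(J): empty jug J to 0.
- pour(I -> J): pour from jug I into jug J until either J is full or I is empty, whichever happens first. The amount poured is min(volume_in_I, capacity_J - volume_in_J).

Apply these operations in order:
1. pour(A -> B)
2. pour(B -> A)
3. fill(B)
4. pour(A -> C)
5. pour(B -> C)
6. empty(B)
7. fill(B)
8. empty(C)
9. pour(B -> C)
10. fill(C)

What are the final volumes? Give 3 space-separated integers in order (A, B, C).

Answer: 0 0 12

Derivation:
Step 1: pour(A -> B) -> (A=0 B=6 C=0)
Step 2: pour(B -> A) -> (A=6 B=0 C=0)
Step 3: fill(B) -> (A=6 B=11 C=0)
Step 4: pour(A -> C) -> (A=0 B=11 C=6)
Step 5: pour(B -> C) -> (A=0 B=5 C=12)
Step 6: empty(B) -> (A=0 B=0 C=12)
Step 7: fill(B) -> (A=0 B=11 C=12)
Step 8: empty(C) -> (A=0 B=11 C=0)
Step 9: pour(B -> C) -> (A=0 B=0 C=11)
Step 10: fill(C) -> (A=0 B=0 C=12)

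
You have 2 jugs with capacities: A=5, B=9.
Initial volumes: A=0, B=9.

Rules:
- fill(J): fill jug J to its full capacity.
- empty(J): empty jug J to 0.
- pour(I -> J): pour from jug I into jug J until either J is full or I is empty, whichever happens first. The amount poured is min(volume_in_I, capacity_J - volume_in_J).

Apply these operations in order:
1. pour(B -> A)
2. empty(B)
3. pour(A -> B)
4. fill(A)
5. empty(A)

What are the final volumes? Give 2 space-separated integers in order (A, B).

Answer: 0 5

Derivation:
Step 1: pour(B -> A) -> (A=5 B=4)
Step 2: empty(B) -> (A=5 B=0)
Step 3: pour(A -> B) -> (A=0 B=5)
Step 4: fill(A) -> (A=5 B=5)
Step 5: empty(A) -> (A=0 B=5)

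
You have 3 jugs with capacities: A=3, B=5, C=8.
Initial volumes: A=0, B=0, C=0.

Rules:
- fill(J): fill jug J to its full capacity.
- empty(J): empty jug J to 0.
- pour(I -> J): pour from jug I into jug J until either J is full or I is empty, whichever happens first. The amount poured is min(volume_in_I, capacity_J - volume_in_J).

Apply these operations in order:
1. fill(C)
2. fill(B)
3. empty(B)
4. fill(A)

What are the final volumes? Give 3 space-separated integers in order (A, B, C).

Answer: 3 0 8

Derivation:
Step 1: fill(C) -> (A=0 B=0 C=8)
Step 2: fill(B) -> (A=0 B=5 C=8)
Step 3: empty(B) -> (A=0 B=0 C=8)
Step 4: fill(A) -> (A=3 B=0 C=8)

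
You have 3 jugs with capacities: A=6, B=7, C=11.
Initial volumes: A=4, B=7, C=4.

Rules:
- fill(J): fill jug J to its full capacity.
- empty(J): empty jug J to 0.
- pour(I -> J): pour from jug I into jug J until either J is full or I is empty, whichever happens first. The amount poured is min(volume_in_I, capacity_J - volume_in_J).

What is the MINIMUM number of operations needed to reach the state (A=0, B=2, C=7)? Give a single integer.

Answer: 5

Derivation:
BFS from (A=4, B=7, C=4). One shortest path:
  1. pour(C -> A) -> (A=6 B=7 C=2)
  2. empty(A) -> (A=0 B=7 C=2)
  3. pour(C -> A) -> (A=2 B=7 C=0)
  4. pour(B -> C) -> (A=2 B=0 C=7)
  5. pour(A -> B) -> (A=0 B=2 C=7)
Reached target in 5 moves.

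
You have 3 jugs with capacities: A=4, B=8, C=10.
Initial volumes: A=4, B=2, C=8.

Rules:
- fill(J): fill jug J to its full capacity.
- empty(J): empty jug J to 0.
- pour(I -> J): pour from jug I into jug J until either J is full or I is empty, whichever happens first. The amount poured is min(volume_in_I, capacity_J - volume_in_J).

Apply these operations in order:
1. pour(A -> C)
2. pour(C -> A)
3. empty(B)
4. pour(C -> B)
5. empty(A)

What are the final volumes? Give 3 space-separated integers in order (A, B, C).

Step 1: pour(A -> C) -> (A=2 B=2 C=10)
Step 2: pour(C -> A) -> (A=4 B=2 C=8)
Step 3: empty(B) -> (A=4 B=0 C=8)
Step 4: pour(C -> B) -> (A=4 B=8 C=0)
Step 5: empty(A) -> (A=0 B=8 C=0)

Answer: 0 8 0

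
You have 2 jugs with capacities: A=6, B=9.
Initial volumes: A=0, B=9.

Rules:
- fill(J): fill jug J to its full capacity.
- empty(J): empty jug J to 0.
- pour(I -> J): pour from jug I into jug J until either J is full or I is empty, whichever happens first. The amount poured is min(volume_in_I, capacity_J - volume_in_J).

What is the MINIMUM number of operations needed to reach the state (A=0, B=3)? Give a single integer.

Answer: 2

Derivation:
BFS from (A=0, B=9). One shortest path:
  1. pour(B -> A) -> (A=6 B=3)
  2. empty(A) -> (A=0 B=3)
Reached target in 2 moves.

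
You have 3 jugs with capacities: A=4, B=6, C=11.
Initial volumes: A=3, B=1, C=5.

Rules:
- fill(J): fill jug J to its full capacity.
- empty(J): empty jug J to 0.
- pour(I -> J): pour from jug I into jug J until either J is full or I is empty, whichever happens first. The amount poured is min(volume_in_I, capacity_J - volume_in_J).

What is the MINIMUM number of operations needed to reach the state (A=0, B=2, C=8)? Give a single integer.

Answer: 4

Derivation:
BFS from (A=3, B=1, C=5). One shortest path:
  1. fill(B) -> (A=3 B=6 C=5)
  2. pour(A -> C) -> (A=0 B=6 C=8)
  3. pour(B -> A) -> (A=4 B=2 C=8)
  4. empty(A) -> (A=0 B=2 C=8)
Reached target in 4 moves.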